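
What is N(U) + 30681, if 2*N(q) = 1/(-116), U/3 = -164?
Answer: 7117991/232 ≈ 30681.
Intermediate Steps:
U = -492 (U = 3*(-164) = -492)
N(q) = -1/232 (N(q) = (½)/(-116) = (½)*(-1/116) = -1/232)
N(U) + 30681 = -1/232 + 30681 = 7117991/232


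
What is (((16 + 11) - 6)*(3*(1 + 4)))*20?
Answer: 6300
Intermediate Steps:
(((16 + 11) - 6)*(3*(1 + 4)))*20 = ((27 - 6)*(3*5))*20 = (21*15)*20 = 315*20 = 6300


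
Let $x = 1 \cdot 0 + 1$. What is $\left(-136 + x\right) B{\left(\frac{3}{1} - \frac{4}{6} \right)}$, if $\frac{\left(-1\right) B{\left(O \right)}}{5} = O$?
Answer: $1575$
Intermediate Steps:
$B{\left(O \right)} = - 5 O$
$x = 1$ ($x = 0 + 1 = 1$)
$\left(-136 + x\right) B{\left(\frac{3}{1} - \frac{4}{6} \right)} = \left(-136 + 1\right) \left(- 5 \left(\frac{3}{1} - \frac{4}{6}\right)\right) = - 135 \left(- 5 \left(3 \cdot 1 - \frac{2}{3}\right)\right) = - 135 \left(- 5 \left(3 - \frac{2}{3}\right)\right) = - 135 \left(\left(-5\right) \frac{7}{3}\right) = \left(-135\right) \left(- \frac{35}{3}\right) = 1575$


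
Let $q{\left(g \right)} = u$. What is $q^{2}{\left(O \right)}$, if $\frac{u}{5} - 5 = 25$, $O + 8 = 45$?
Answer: $22500$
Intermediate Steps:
$O = 37$ ($O = -8 + 45 = 37$)
$u = 150$ ($u = 25 + 5 \cdot 25 = 25 + 125 = 150$)
$q{\left(g \right)} = 150$
$q^{2}{\left(O \right)} = 150^{2} = 22500$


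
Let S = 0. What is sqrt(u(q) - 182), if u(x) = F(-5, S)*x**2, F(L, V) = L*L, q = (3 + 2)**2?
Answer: sqrt(15443) ≈ 124.27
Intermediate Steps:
q = 25 (q = 5**2 = 25)
F(L, V) = L**2
u(x) = 25*x**2 (u(x) = (-5)**2*x**2 = 25*x**2)
sqrt(u(q) - 182) = sqrt(25*25**2 - 182) = sqrt(25*625 - 182) = sqrt(15625 - 182) = sqrt(15443)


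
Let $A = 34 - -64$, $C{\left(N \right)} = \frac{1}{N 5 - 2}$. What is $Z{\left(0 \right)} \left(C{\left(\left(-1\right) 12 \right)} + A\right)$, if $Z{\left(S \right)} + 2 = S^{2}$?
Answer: $- \frac{6075}{31} \approx -195.97$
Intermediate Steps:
$C{\left(N \right)} = \frac{1}{-2 + 5 N}$ ($C{\left(N \right)} = \frac{1}{5 N - 2} = \frac{1}{-2 + 5 N}$)
$Z{\left(S \right)} = -2 + S^{2}$
$A = 98$ ($A = 34 + 64 = 98$)
$Z{\left(0 \right)} \left(C{\left(\left(-1\right) 12 \right)} + A\right) = \left(-2 + 0^{2}\right) \left(\frac{1}{-2 + 5 \left(\left(-1\right) 12\right)} + 98\right) = \left(-2 + 0\right) \left(\frac{1}{-2 + 5 \left(-12\right)} + 98\right) = - 2 \left(\frac{1}{-2 - 60} + 98\right) = - 2 \left(\frac{1}{-62} + 98\right) = - 2 \left(- \frac{1}{62} + 98\right) = \left(-2\right) \frac{6075}{62} = - \frac{6075}{31}$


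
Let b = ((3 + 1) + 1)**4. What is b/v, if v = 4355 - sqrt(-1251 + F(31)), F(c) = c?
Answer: 544375/3793449 + 250*I*sqrt(305)/3793449 ≈ 0.1435 + 0.0011509*I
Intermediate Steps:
b = 625 (b = (4 + 1)**4 = 5**4 = 625)
v = 4355 - 2*I*sqrt(305) (v = 4355 - sqrt(-1251 + 31) = 4355 - sqrt(-1220) = 4355 - 2*I*sqrt(305) ≈ 4355.0 - 34.929*I)
b/v = 625/(4355 - 2*I*sqrt(305))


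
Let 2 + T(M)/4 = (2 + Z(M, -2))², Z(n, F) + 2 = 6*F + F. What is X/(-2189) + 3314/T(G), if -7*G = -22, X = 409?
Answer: 3468481/849332 ≈ 4.0838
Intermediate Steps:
G = 22/7 (G = -⅐*(-22) = 22/7 ≈ 3.1429)
Z(n, F) = -2 + 7*F (Z(n, F) = -2 + (6*F + F) = -2 + 7*F)
T(M) = 776 (T(M) = -8 + 4*(2 + (-2 + 7*(-2)))² = -8 + 4*(2 + (-2 - 14))² = -8 + 4*(2 - 16)² = -8 + 4*(-14)² = -8 + 4*196 = -8 + 784 = 776)
X/(-2189) + 3314/T(G) = 409/(-2189) + 3314/776 = 409*(-1/2189) + 3314*(1/776) = -409/2189 + 1657/388 = 3468481/849332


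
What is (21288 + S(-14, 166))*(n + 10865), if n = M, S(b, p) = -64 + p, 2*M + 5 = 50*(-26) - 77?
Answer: 217621860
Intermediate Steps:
M = -691 (M = -5/2 + (50*(-26) - 77)/2 = -5/2 + (-1300 - 77)/2 = -5/2 + (1/2)*(-1377) = -5/2 - 1377/2 = -691)
n = -691
(21288 + S(-14, 166))*(n + 10865) = (21288 + (-64 + 166))*(-691 + 10865) = (21288 + 102)*10174 = 21390*10174 = 217621860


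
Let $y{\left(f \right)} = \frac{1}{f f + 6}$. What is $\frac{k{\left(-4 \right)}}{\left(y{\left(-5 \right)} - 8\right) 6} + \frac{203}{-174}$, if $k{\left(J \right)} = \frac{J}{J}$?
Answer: $- \frac{880}{741} \approx -1.1876$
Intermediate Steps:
$y{\left(f \right)} = \frac{1}{6 + f^{2}}$ ($y{\left(f \right)} = \frac{1}{f^{2} + 6} = \frac{1}{6 + f^{2}}$)
$k{\left(J \right)} = 1$
$\frac{k{\left(-4 \right)}}{\left(y{\left(-5 \right)} - 8\right) 6} + \frac{203}{-174} = 1 \frac{1}{\left(\frac{1}{6 + \left(-5\right)^{2}} - 8\right) 6} + \frac{203}{-174} = 1 \frac{1}{\left(\frac{1}{6 + 25} - 8\right) 6} + 203 \left(- \frac{1}{174}\right) = 1 \frac{1}{\left(\frac{1}{31} - 8\right) 6} - \frac{7}{6} = 1 \frac{1}{\left(- \frac{247}{31}\right) 6} - \frac{7}{6} = 1 \frac{1}{- \frac{1482}{31}} - \frac{7}{6} = 1 \left(- \frac{31}{1482}\right) - \frac{7}{6} = - \frac{31}{1482} - \frac{7}{6} = - \frac{880}{741}$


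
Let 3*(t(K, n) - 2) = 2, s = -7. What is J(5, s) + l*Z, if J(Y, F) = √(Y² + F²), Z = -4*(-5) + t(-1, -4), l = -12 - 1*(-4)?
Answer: -544/3 + √74 ≈ -172.73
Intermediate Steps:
t(K, n) = 8/3 (t(K, n) = 2 + (⅓)*2 = 2 + ⅔ = 8/3)
l = -8 (l = -12 + 4 = -8)
Z = 68/3 (Z = -4*(-5) + 8/3 = 20 + 8/3 = 68/3 ≈ 22.667)
J(Y, F) = √(F² + Y²)
J(5, s) + l*Z = √((-7)² + 5²) - 8*68/3 = √(49 + 25) - 544/3 = √74 - 544/3 = -544/3 + √74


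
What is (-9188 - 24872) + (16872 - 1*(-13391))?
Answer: -3797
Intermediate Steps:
(-9188 - 24872) + (16872 - 1*(-13391)) = -34060 + (16872 + 13391) = -34060 + 30263 = -3797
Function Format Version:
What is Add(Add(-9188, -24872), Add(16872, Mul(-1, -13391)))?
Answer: -3797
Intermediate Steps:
Add(Add(-9188, -24872), Add(16872, Mul(-1, -13391))) = Add(-34060, Add(16872, 13391)) = Add(-34060, 30263) = -3797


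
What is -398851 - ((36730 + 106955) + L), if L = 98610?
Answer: -641146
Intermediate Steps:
-398851 - ((36730 + 106955) + L) = -398851 - ((36730 + 106955) + 98610) = -398851 - (143685 + 98610) = -398851 - 1*242295 = -398851 - 242295 = -641146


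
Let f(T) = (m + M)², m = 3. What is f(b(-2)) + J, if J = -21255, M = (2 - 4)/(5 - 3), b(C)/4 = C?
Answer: -21251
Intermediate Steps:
b(C) = 4*C
M = -1 (M = -2/2 = -2*½ = -1)
f(T) = 4 (f(T) = (3 - 1)² = 2² = 4)
f(b(-2)) + J = 4 - 21255 = -21251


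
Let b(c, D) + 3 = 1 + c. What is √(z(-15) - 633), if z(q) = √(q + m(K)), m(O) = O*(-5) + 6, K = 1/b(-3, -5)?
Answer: √(-633 + 2*I*√2) ≈ 0.05621 + 25.16*I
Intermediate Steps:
b(c, D) = -2 + c (b(c, D) = -3 + (1 + c) = -2 + c)
K = -⅕ (K = 1/(-2 - 3) = 1/(-5) = -⅕ ≈ -0.20000)
m(O) = 6 - 5*O (m(O) = -5*O + 6 = 6 - 5*O)
z(q) = √(7 + q) (z(q) = √(q + (6 - 5*(-⅕))) = √(q + (6 + 1)) = √(q + 7) = √(7 + q))
√(z(-15) - 633) = √(√(7 - 15) - 633) = √(√(-8) - 633) = √(2*I*√2 - 633) = √(-633 + 2*I*√2)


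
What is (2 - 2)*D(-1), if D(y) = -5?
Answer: 0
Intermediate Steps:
(2 - 2)*D(-1) = (2 - 2)*(-5) = 0*(-5) = 0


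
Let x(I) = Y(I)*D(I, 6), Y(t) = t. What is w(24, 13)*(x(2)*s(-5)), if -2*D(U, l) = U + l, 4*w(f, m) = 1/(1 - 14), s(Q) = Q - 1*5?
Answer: -20/13 ≈ -1.5385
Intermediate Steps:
s(Q) = -5 + Q (s(Q) = Q - 5 = -5 + Q)
w(f, m) = -1/52 (w(f, m) = 1/(4*(1 - 14)) = (1/4)/(-13) = (1/4)*(-1/13) = -1/52)
D(U, l) = -U/2 - l/2 (D(U, l) = -(U + l)/2 = -U/2 - l/2)
x(I) = I*(-3 - I/2) (x(I) = I*(-I/2 - 1/2*6) = I*(-I/2 - 3) = I*(-3 - I/2))
w(24, 13)*(x(2)*s(-5)) = -(-1/2*2*(6 + 2))*(-5 - 5)/52 = -(-1/2*2*8)*(-10)/52 = -(-2)*(-10)/13 = -1/52*80 = -20/13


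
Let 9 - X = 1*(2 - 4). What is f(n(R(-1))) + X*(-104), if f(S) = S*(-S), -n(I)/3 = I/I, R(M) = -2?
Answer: -1153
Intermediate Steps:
X = 11 (X = 9 - (2 - 4) = 9 - (-2) = 9 - 1*(-2) = 9 + 2 = 11)
n(I) = -3 (n(I) = -3*I/I = -3*1 = -3)
f(S) = -S**2
f(n(R(-1))) + X*(-104) = -1*(-3)**2 + 11*(-104) = -1*9 - 1144 = -9 - 1144 = -1153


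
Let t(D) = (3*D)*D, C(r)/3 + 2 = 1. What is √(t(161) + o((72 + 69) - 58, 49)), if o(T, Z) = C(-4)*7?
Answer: 3*√8638 ≈ 278.82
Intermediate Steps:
C(r) = -3 (C(r) = -6 + 3*1 = -6 + 3 = -3)
o(T, Z) = -21 (o(T, Z) = -3*7 = -21)
t(D) = 3*D²
√(t(161) + o((72 + 69) - 58, 49)) = √(3*161² - 21) = √(3*25921 - 21) = √(77763 - 21) = √77742 = 3*√8638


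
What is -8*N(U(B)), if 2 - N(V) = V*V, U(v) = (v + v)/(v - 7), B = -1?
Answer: -31/2 ≈ -15.500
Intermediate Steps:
U(v) = 2*v/(-7 + v) (U(v) = (2*v)/(-7 + v) = 2*v/(-7 + v))
N(V) = 2 - V² (N(V) = 2 - V*V = 2 - V²)
-8*N(U(B)) = -8*(2 - (2*(-1)/(-7 - 1))²) = -8*(2 - (2*(-1)/(-8))²) = -8*(2 - (2*(-1)*(-⅛))²) = -8*(2 - (¼)²) = -8*(2 - 1*1/16) = -8*(2 - 1/16) = -8*31/16 = -31/2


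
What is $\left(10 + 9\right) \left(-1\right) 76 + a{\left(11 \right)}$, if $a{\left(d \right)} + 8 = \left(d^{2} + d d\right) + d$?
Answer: $-1199$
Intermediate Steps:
$a{\left(d \right)} = -8 + d + 2 d^{2}$ ($a{\left(d \right)} = -8 + \left(\left(d^{2} + d d\right) + d\right) = -8 + \left(\left(d^{2} + d^{2}\right) + d\right) = -8 + \left(2 d^{2} + d\right) = -8 + \left(d + 2 d^{2}\right) = -8 + d + 2 d^{2}$)
$\left(10 + 9\right) \left(-1\right) 76 + a{\left(11 \right)} = \left(10 + 9\right) \left(-1\right) 76 + \left(-8 + 11 + 2 \cdot 11^{2}\right) = 19 \left(-1\right) 76 + \left(-8 + 11 + 2 \cdot 121\right) = \left(-19\right) 76 + \left(-8 + 11 + 242\right) = -1444 + 245 = -1199$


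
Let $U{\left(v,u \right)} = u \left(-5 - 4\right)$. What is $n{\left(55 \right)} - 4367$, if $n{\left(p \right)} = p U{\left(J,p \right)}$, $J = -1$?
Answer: $-31592$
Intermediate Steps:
$U{\left(v,u \right)} = - 9 u$ ($U{\left(v,u \right)} = u \left(-9\right) = - 9 u$)
$n{\left(p \right)} = - 9 p^{2}$ ($n{\left(p \right)} = p \left(- 9 p\right) = - 9 p^{2}$)
$n{\left(55 \right)} - 4367 = - 9 \cdot 55^{2} - 4367 = \left(-9\right) 3025 - 4367 = -27225 - 4367 = -31592$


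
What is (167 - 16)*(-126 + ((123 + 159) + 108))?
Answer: 39864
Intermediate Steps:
(167 - 16)*(-126 + ((123 + 159) + 108)) = 151*(-126 + (282 + 108)) = 151*(-126 + 390) = 151*264 = 39864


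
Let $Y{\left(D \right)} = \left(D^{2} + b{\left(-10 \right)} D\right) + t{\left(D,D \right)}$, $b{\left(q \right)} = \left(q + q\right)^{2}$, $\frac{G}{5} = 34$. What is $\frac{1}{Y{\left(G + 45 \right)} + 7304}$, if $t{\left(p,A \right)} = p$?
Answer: $\frac{1}{139744} \approx 7.1559 \cdot 10^{-6}$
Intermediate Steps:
$G = 170$ ($G = 5 \cdot 34 = 170$)
$b{\left(q \right)} = 4 q^{2}$ ($b{\left(q \right)} = \left(2 q\right)^{2} = 4 q^{2}$)
$Y{\left(D \right)} = D^{2} + 401 D$ ($Y{\left(D \right)} = \left(D^{2} + 4 \left(-10\right)^{2} D\right) + D = \left(D^{2} + 4 \cdot 100 D\right) + D = \left(D^{2} + 400 D\right) + D = D^{2} + 401 D$)
$\frac{1}{Y{\left(G + 45 \right)} + 7304} = \frac{1}{\left(170 + 45\right) \left(401 + \left(170 + 45\right)\right) + 7304} = \frac{1}{215 \left(401 + 215\right) + 7304} = \frac{1}{215 \cdot 616 + 7304} = \frac{1}{132440 + 7304} = \frac{1}{139744}$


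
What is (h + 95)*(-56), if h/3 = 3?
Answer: -5824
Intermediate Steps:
h = 9 (h = 3*3 = 9)
(h + 95)*(-56) = (9 + 95)*(-56) = 104*(-56) = -5824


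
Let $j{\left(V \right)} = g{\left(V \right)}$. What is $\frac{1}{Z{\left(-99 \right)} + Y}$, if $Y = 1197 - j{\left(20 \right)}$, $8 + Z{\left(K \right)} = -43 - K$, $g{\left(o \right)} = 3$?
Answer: $\frac{1}{1242} \approx 0.00080515$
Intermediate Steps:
$Z{\left(K \right)} = -51 - K$ ($Z{\left(K \right)} = -8 - \left(43 + K\right) = -51 - K$)
$j{\left(V \right)} = 3$
$Y = 1194$ ($Y = 1197 - 3 = 1194$)
$\frac{1}{Z{\left(-99 \right)} + Y} = \frac{1}{\left(-51 - -99\right) + 1194} = \frac{1}{\left(-51 + 99\right) + 1194} = \frac{1}{48 + 1194} = \frac{1}{1242}$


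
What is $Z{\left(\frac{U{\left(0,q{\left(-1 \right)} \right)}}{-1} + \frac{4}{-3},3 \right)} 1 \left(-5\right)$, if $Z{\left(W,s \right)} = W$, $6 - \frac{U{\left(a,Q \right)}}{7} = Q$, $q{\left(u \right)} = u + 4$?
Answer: $\frac{335}{3} \approx 111.67$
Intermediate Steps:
$q{\left(u \right)} = 4 + u$
$U{\left(a,Q \right)} = 42 - 7 Q$
$Z{\left(\frac{U{\left(0,q{\left(-1 \right)} \right)}}{-1} + \frac{4}{-3},3 \right)} 1 \left(-5\right) = \left(\frac{42 - 7 \left(4 - 1\right)}{-1} + \frac{4}{-3}\right) 1 \left(-5\right) = \left(\left(42 - 21\right) \left(-1\right) + 4 \left(- \frac{1}{3}\right)\right) 1 \left(-5\right) = \left(\left(42 - 21\right) \left(-1\right) - \frac{4}{3}\right) 1 \left(-5\right) = \left(21 \left(-1\right) - \frac{4}{3}\right) 1 \left(-5\right) = \left(-21 - \frac{4}{3}\right) 1 \left(-5\right) = \left(- \frac{67}{3}\right) 1 \left(-5\right) = \left(- \frac{67}{3}\right) \left(-5\right) = \frac{335}{3}$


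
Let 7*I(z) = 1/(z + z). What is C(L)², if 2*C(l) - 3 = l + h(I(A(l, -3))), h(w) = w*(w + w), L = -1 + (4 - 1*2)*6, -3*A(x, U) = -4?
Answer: 482285521/9834496 ≈ 49.040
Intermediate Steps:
A(x, U) = 4/3 (A(x, U) = -⅓*(-4) = 4/3)
I(z) = 1/(14*z) (I(z) = 1/(7*(z + z)) = 1/(7*((2*z))) = (1/(2*z))/7 = 1/(14*z))
L = 11 (L = -1 + (4 - 2)*6 = -1 + 2*6 = -1 + 12 = 11)
h(w) = 2*w² (h(w) = w*(2*w) = 2*w²)
C(l) = 4713/3136 + l/2 (C(l) = 3/2 + (l + 2*(1/(14*(4/3)))²)/2 = 3/2 + (l + 2*((1/14)*(¾))²)/2 = 3/2 + (l + 2*(3/56)²)/2 = 3/2 + (l + 2*(9/3136))/2 = 3/2 + (l + 9/1568)/2 = 3/2 + (9/1568 + l)/2 = 3/2 + (9/3136 + l/2) = 4713/3136 + l/2)
C(L)² = (4713/3136 + (½)*11)² = (4713/3136 + 11/2)² = (21961/3136)² = 482285521/9834496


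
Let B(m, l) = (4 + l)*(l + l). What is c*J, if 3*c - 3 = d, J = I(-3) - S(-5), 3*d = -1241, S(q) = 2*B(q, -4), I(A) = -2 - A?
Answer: -1232/9 ≈ -136.89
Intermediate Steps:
B(m, l) = 2*l*(4 + l) (B(m, l) = (4 + l)*(2*l) = 2*l*(4 + l))
S(q) = 0 (S(q) = 2*(2*(-4)*(4 - 4)) = 2*(2*(-4)*0) = 2*0 = 0)
d = -1241/3 (d = (⅓)*(-1241) = -1241/3 ≈ -413.67)
J = 1 (J = (-2 - 1*(-3)) - 1*0 = (-2 + 3) + 0 = 1 + 0 = 1)
c = -1232/9 (c = 1 + (⅓)*(-1241/3) = 1 - 1241/9 = -1232/9 ≈ -136.89)
c*J = -1232/9*1 = -1232/9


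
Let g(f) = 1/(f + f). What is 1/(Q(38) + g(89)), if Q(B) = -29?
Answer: -178/5161 ≈ -0.034489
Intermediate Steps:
g(f) = 1/(2*f)
1/(Q(38) + g(89)) = 1/(-29 + (½)/89) = 1/(-29 + (½)*(1/89)) = 1/(-29 + 1/178) = 1/(-5161/178) = -178/5161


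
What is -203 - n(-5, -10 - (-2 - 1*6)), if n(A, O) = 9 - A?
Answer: -217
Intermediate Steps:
-203 - n(-5, -10 - (-2 - 1*6)) = -203 - (9 - 1*(-5)) = -203 - (9 + 5) = -203 - 1*14 = -203 - 14 = -217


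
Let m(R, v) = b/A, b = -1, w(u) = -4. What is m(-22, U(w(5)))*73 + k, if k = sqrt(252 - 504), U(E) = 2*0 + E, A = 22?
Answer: -73/22 + 6*I*sqrt(7) ≈ -3.3182 + 15.875*I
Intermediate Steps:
U(E) = E (U(E) = 0 + E = E)
k = 6*I*sqrt(7) (k = sqrt(-252) = 6*I*sqrt(7) ≈ 15.875*I)
m(R, v) = -1/22
m(-22, U(w(5)))*73 + k = -1/22*73 + 6*I*sqrt(7) = -73/22 + 6*I*sqrt(7)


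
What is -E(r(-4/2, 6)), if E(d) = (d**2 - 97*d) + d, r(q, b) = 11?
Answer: 935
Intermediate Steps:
E(d) = d**2 - 96*d
-E(r(-4/2, 6)) = -11*(-96 + 11) = -11*(-85) = -1*(-935) = 935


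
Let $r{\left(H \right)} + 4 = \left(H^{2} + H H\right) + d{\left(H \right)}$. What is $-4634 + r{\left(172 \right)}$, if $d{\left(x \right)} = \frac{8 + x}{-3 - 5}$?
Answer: $\frac{109015}{2} \approx 54508.0$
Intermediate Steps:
$d{\left(x \right)} = -1 - \frac{x}{8}$ ($d{\left(x \right)} = \frac{8 + x}{-8} = \left(8 + x\right) \left(- \frac{1}{8}\right) = -1 - \frac{x}{8}$)
$r{\left(H \right)} = -5 + 2 H^{2} - \frac{H}{8}$ ($r{\left(H \right)} = -4 - \left(1 - H^{2} + \frac{H}{8} - H H\right) = -4 - \left(1 - 2 H^{2} + \frac{H}{8}\right) = -5 + 2 H^{2} - \frac{H}{8}$)
$-4634 + r{\left(172 \right)} = -4634 - \left(\frac{53}{2} - 59168\right) = -4634 - - \frac{118283}{2} = -4634 + \frac{118283}{2} = \frac{109015}{2}$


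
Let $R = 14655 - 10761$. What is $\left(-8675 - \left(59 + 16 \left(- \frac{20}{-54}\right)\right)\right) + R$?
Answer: $- \frac{130840}{27} \approx -4845.9$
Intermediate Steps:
$R = 3894$ ($R = 14655 - 10761 = 3894$)
$\left(-8675 - \left(59 + 16 \left(- \frac{20}{-54}\right)\right)\right) + R = \left(-8675 - \left(59 + 16 \left(- \frac{20}{-54}\right)\right)\right) + 3894 = \left(-8675 - \left(59 + 16 \left(\left(-20\right) \left(- \frac{1}{54}\right)\right)\right)\right) + 3894 = \left(-8675 - \frac{1753}{27}\right) + 3894 = - \frac{235978}{27} + 3894 = - \frac{130840}{27}$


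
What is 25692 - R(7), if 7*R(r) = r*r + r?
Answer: 25684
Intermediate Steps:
R(r) = r/7 + r²/7 (R(r) = (r*r + r)/7 = (r² + r)/7 = (r + r²)/7 = r/7 + r²/7)
25692 - R(7) = 25692 - 7*(1 + 7)/7 = 25692 - 7*8/7 = 25692 - 1*8 = 25692 - 8 = 25684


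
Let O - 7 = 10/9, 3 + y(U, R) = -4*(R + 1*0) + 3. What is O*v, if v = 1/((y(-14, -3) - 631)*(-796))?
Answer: 73/4434516 ≈ 1.6462e-5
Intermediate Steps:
y(U, R) = -4*R (y(U, R) = -3 + (-4*(R + 1*0) + 3) = -3 + (-4*(R + 0) + 3) = -3 + (-4*R + 3) = -3 + (3 - 4*R) = -4*R)
O = 73/9 (O = 7 + 10/9 = 73/9 ≈ 8.1111)
v = 1/492724 (v = 1/(-4*(-3) - 631*(-796)) = -1/796/(12 - 631) = -1/796/(-619) = -1/619*(-1/796) = 1/492724 ≈ 2.0295e-6)
O*v = (73/9)*(1/492724) = 73/4434516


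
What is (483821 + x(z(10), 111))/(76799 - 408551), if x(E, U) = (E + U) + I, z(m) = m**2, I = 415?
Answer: -484447/331752 ≈ -1.4603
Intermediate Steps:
x(E, U) = 415 + E + U (x(E, U) = (E + U) + 415 = 415 + E + U)
(483821 + x(z(10), 111))/(76799 - 408551) = (483821 + (415 + 10**2 + 111))/(76799 - 408551) = (483821 + (415 + 100 + 111))/(-331752) = (483821 + 626)*(-1/331752) = 484447*(-1/331752) = -484447/331752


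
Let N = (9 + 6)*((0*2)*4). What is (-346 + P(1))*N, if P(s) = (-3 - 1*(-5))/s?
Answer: 0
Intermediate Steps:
N = 0 (N = 15*(0*4) = 15*0 = 0)
P(s) = 2/s (P(s) = (-3 + 5)/s = 2/s)
(-346 + P(1))*N = (-346 + 2/1)*0 = (-346 + 2*1)*0 = (-346 + 2)*0 = -344*0 = 0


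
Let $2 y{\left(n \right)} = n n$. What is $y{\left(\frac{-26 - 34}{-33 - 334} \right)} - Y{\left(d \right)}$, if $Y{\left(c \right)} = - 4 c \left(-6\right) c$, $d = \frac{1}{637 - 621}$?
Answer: $- \frac{346467}{4310048} \approx -0.080386$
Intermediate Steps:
$y{\left(n \right)} = \frac{n^{2}}{2}$ ($y{\left(n \right)} = \frac{n n}{2} = \frac{n^{2}}{2}$)
$d = \frac{1}{16} \approx 0.0625$
$Y{\left(c \right)} = 24 c^{2}$ ($Y{\left(c \right)} = 24 c c = 24 c^{2}$)
$y{\left(\frac{-26 - 34}{-33 - 334} \right)} - Y{\left(d \right)} = \frac{\left(\frac{-26 - 34}{-33 - 334}\right)^{2}}{2} - \frac{24}{256} = \frac{\left(- \frac{60}{-367}\right)^{2}}{2} - 24 \cdot \frac{1}{256} = \frac{\left(\left(-60\right) \left(- \frac{1}{367}\right)\right)^{2}}{2} - \frac{3}{32} = \frac{\left(\frac{60}{367}\right)^{2}}{2} - \frac{3}{32} = \frac{1}{2} \cdot \frac{3600}{134689} - \frac{3}{32} = \frac{1800}{134689} - \frac{3}{32} = - \frac{346467}{4310048}$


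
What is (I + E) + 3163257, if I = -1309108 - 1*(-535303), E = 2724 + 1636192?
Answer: 4028368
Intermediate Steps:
E = 1638916
I = -773805 (I = -1309108 + 535303 = -773805)
(I + E) + 3163257 = (-773805 + 1638916) + 3163257 = 865111 + 3163257 = 4028368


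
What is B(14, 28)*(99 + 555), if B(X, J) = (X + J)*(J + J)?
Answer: 1538208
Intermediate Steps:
B(X, J) = 2*J*(J + X) (B(X, J) = (J + X)*(2*J) = 2*J*(J + X))
B(14, 28)*(99 + 555) = (2*28*(28 + 14))*(99 + 555) = (2*28*42)*654 = 2352*654 = 1538208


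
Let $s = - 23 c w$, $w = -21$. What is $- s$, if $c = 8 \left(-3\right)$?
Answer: $11592$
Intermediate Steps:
$c = -24$
$s = -11592$ ($s = \left(-23\right) \left(-24\right) \left(-21\right) = 552 \left(-21\right) = -11592$)
$- s = \left(-1\right) \left(-11592\right) = 11592$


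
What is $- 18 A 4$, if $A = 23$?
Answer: $-1656$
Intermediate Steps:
$- 18 A 4 = \left(-18\right) 23 \cdot 4 = \left(-414\right) 4 = -1656$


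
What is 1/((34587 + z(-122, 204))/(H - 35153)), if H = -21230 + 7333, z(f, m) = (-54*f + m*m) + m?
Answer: -3270/5533 ≈ -0.59100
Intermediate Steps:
z(f, m) = m + m**2 - 54*f (z(f, m) = (-54*f + m**2) + m = (m**2 - 54*f) + m = m + m**2 - 54*f)
H = -13897
1/((34587 + z(-122, 204))/(H - 35153)) = 1/((34587 + (204 + 204**2 - 54*(-122)))/(-13897 - 35153)) = 1/((34587 + (204 + 41616 + 6588))/(-49050)) = 1/((34587 + 48408)*(-1/49050)) = 1/(82995*(-1/49050)) = 1/(-5533/3270) = -3270/5533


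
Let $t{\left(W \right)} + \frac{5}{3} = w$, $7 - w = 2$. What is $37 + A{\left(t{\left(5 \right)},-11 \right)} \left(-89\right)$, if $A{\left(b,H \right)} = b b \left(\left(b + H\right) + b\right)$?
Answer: $\frac{116699}{27} \approx 4322.2$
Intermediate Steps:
$w = 5$ ($w = 7 - 2 = 5$)
$t{\left(W \right)} = \frac{10}{3}$ ($t{\left(W \right)} = - \frac{5}{3} + 5 = \frac{10}{3}$)
$A{\left(b,H \right)} = b^{2} \left(H + 2 b\right)$ ($A{\left(b,H \right)} = b^{2} \left(\left(H + b\right) + b\right) = b^{2} \left(H + 2 b\right)$)
$37 + A{\left(t{\left(5 \right)},-11 \right)} \left(-89\right) = 37 + \left(\frac{10}{3}\right)^{2} \left(-11 + 2 \cdot \frac{10}{3}\right) \left(-89\right) = 37 + \frac{100 \left(-11 + \frac{20}{3}\right)}{9} \left(-89\right) = 37 + \frac{100}{9} \left(- \frac{13}{3}\right) \left(-89\right) = 37 - - \frac{115700}{27} = 37 + \frac{115700}{27} = \frac{116699}{27}$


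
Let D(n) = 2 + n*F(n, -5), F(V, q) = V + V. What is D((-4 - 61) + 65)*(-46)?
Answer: -92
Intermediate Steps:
F(V, q) = 2*V
D(n) = 2 + 2*n² (D(n) = 2 + n*(2*n) = 2 + 2*n²)
D((-4 - 61) + 65)*(-46) = (2 + 2*((-4 - 61) + 65)²)*(-46) = (2 + 2*(-65 + 65)²)*(-46) = (2 + 2*0²)*(-46) = (2 + 2*0)*(-46) = (2 + 0)*(-46) = 2*(-46) = -92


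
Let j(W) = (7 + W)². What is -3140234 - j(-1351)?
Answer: -4946570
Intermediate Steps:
-3140234 - j(-1351) = -3140234 - (7 - 1351)² = -3140234 - 1*(-1344)² = -3140234 - 1*1806336 = -3140234 - 1806336 = -4946570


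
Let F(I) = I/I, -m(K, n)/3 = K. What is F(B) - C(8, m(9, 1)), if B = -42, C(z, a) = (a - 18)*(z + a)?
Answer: -854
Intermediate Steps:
m(K, n) = -3*K
C(z, a) = (-18 + a)*(a + z)
F(I) = 1
F(B) - C(8, m(9, 1)) = 1 - ((-3*9)**2 - (-54)*9 - 18*8 - 3*9*8) = 1 - ((-27)**2 - 18*(-27) - 144 - 27*8) = 1 - (729 + 486 - 144 - 216) = 1 - 1*855 = 1 - 855 = -854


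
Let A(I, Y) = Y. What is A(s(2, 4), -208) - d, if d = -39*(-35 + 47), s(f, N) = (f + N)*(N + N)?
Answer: 260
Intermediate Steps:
s(f, N) = 2*N*(N + f) (s(f, N) = (N + f)*(2*N) = 2*N*(N + f))
d = -468 (d = -39*12 = -468)
A(s(2, 4), -208) - d = -208 - 1*(-468) = -208 + 468 = 260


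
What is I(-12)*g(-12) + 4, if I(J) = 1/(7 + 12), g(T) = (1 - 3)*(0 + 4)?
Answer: 68/19 ≈ 3.5789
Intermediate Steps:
g(T) = -8 (g(T) = -2*4 = -8)
I(J) = 1/19
I(-12)*g(-12) + 4 = (1/19)*(-8) + 4 = -8/19 + 4 = 68/19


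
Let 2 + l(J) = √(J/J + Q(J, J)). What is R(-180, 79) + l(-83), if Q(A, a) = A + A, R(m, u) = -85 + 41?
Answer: -46 + I*√165 ≈ -46.0 + 12.845*I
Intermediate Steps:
R(m, u) = -44
Q(A, a) = 2*A
l(J) = -2 + √(1 + 2*J) (l(J) = -2 + √(J/J + 2*J) = -2 + √(1 + 2*J))
R(-180, 79) + l(-83) = -44 + (-2 + √(1 + 2*(-83))) = -44 + (-2 + √(1 - 166)) = -44 + (-2 + √(-165)) = -44 + (-2 + I*√165) = -46 + I*√165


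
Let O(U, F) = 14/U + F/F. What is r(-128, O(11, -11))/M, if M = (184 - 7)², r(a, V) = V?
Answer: 25/344619 ≈ 7.2544e-5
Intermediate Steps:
O(U, F) = 1 + 14/U (O(U, F) = 14/U + 1 = 1 + 14/U)
M = 31329 (M = 177² = 31329)
r(-128, O(11, -11))/M = ((14 + 11)/11)/31329 = ((1/11)*25)*(1/31329) = (25/11)*(1/31329) = 25/344619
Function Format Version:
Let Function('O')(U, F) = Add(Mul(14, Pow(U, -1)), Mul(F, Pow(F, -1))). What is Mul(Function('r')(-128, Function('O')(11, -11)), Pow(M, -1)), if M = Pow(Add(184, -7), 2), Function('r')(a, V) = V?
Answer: Rational(25, 344619) ≈ 7.2544e-5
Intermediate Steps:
Function('O')(U, F) = Add(1, Mul(14, Pow(U, -1))) (Function('O')(U, F) = Add(Mul(14, Pow(U, -1)), 1) = Add(1, Mul(14, Pow(U, -1))))
M = 31329 (M = Pow(177, 2) = 31329)
Mul(Function('r')(-128, Function('O')(11, -11)), Pow(M, -1)) = Mul(Mul(Pow(11, -1), Add(14, 11)), Pow(31329, -1)) = Mul(Mul(Rational(1, 11), 25), Rational(1, 31329)) = Mul(Rational(25, 11), Rational(1, 31329)) = Rational(25, 344619)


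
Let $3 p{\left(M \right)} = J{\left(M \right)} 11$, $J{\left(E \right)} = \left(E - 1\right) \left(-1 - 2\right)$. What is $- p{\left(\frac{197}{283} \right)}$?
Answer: $- \frac{946}{283} \approx -3.3428$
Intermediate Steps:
$J{\left(E \right)} = 3 - 3 E$ ($J{\left(E \right)} = \left(-1 + E\right) \left(-3\right) = 3 - 3 E$)
$p{\left(M \right)} = 11 - 11 M$ ($p{\left(M \right)} = \frac{\left(3 - 3 M\right) 11}{3} = \frac{33 - 33 M}{3} = 11 - 11 M$)
$- p{\left(\frac{197}{283} \right)} = - (11 - 11 \cdot \frac{197}{283}) = - (11 - 11 \cdot 197 \cdot \frac{1}{283}) = - (11 - \frac{2167}{283}) = \left(-1\right) \frac{946}{283} = - \frac{946}{283}$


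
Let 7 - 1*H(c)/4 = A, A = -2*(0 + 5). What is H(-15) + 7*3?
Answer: 89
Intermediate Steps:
A = -10 (A = -2*5 = -10)
H(c) = 68 (H(c) = 28 - 4*(-10) = 28 + 40 = 68)
H(-15) + 7*3 = 68 + 7*3 = 68 + 21 = 89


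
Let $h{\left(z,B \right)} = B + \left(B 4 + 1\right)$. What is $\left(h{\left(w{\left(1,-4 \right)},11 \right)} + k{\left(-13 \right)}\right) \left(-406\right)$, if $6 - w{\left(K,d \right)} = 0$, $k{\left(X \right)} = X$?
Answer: $-17458$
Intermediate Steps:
$w{\left(K,d \right)} = 6$ ($w{\left(K,d \right)} = 6 - 0 = 6 + 0 = 6$)
$h{\left(z,B \right)} = 1 + 5 B$ ($h{\left(z,B \right)} = B + \left(4 B + 1\right) = B + \left(1 + 4 B\right) = 1 + 5 B$)
$\left(h{\left(w{\left(1,-4 \right)},11 \right)} + k{\left(-13 \right)}\right) \left(-406\right) = \left(\left(1 + 5 \cdot 11\right) - 13\right) \left(-406\right) = \left(\left(1 + 55\right) - 13\right) \left(-406\right) = \left(56 - 13\right) \left(-406\right) = 43 \left(-406\right) = -17458$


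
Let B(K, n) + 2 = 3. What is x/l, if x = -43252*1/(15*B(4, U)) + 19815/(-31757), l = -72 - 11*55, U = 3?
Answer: 1373850989/322492335 ≈ 4.2601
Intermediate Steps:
B(K, n) = 1 (B(K, n) = -2 + 3 = 1)
l = -677 (l = -72 - 605 = -677)
x = -1373850989/476355 (x = -43252/(1*15) + 19815/(-31757) = -43252/15 + 19815*(-1/31757) = -43252*1/15 - 19815/31757 = -43252/15 - 19815/31757 = -1373850989/476355 ≈ -2884.1)
x/l = -1373850989/476355/(-677) = -1373850989/476355*(-1/677) = 1373850989/322492335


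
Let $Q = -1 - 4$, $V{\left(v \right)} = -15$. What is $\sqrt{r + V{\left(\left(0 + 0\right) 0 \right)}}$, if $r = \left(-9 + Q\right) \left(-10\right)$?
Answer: $5 \sqrt{5} \approx 11.18$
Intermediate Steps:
$Q = -5$ ($Q = -1 - 4 = -5$)
$r = 140$ ($r = \left(-9 - 5\right) \left(-10\right) = \left(-14\right) \left(-10\right) = 140$)
$\sqrt{r + V{\left(\left(0 + 0\right) 0 \right)}} = \sqrt{140 - 15} = \sqrt{125} = 5 \sqrt{5}$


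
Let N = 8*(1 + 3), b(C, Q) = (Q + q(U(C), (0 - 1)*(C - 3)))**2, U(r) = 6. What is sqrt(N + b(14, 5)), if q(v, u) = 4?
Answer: sqrt(113) ≈ 10.630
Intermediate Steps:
b(C, Q) = (4 + Q)**2 (b(C, Q) = (Q + 4)**2 = (4 + Q)**2)
N = 32 (N = 8*4 = 32)
sqrt(N + b(14, 5)) = sqrt(32 + (4 + 5)**2) = sqrt(32 + 9**2) = sqrt(32 + 81) = sqrt(113)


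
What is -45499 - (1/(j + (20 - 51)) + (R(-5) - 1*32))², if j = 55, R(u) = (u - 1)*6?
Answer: -28867585/576 ≈ -50117.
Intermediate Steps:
R(u) = -6 + 6*u (R(u) = (-1 + u)*6 = -6 + 6*u)
-45499 - (1/(j + (20 - 51)) + (R(-5) - 1*32))² = -45499 - (1/(55 + (20 - 51)) + ((-6 + 6*(-5)) - 1*32))² = -45499 - (1/(55 - 31) + ((-6 - 30) - 32))² = -45499 - (1/24 + (-36 - 32))² = -45499 - (1/24 - 68)² = -45499 - (-1631/24)² = -45499 - 1*2660161/576 = -45499 - 2660161/576 = -28867585/576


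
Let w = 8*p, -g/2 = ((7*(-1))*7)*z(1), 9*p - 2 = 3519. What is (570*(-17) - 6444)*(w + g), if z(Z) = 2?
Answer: -160974296/3 ≈ -5.3658e+7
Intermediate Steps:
p = 3521/9 (p = 2/9 + (⅑)*3519 = 2/9 + 391 = 3521/9 ≈ 391.22)
g = 196 (g = -2*(7*(-1))*7*2 = -2*(-7*7)*2 = -(-98)*2 = -2*(-98) = 196)
w = 28168/9 (w = 8*(3521/9) = 28168/9 ≈ 3129.8)
(570*(-17) - 6444)*(w + g) = (570*(-17) - 6444)*(28168/9 + 196) = (-9690 - 6444)*(29932/9) = -16134*29932/9 = -160974296/3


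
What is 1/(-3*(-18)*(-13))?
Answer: -1/702 ≈ -0.0014245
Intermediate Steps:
1/(-3*(-18)*(-13)) = 1/(54*(-13)) = 1/(-702) = -1/702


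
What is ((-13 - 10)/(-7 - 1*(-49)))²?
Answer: 529/1764 ≈ 0.29989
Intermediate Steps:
((-13 - 10)/(-7 - 1*(-49)))² = (-23/(-7 + 49))² = (-23/42)² = 529/1764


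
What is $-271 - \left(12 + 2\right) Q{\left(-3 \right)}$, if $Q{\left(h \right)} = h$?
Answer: $-229$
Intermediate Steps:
$-271 - \left(12 + 2\right) Q{\left(-3 \right)} = -271 - \left(12 + 2\right) \left(-3\right) = -271 - 14 \left(-3\right) = -271 - -42 = -271 + 42 = -229$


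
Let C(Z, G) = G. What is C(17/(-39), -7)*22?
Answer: -154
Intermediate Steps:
C(17/(-39), -7)*22 = -7*22 = -154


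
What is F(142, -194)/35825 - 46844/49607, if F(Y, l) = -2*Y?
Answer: -1692274688/1777170775 ≈ -0.95223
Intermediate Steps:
F(142, -194)/35825 - 46844/49607 = -2*142/35825 - 46844/49607 = -284*1/35825 - 46844*1/49607 = -284/35825 - 46844/49607 = -1692274688/1777170775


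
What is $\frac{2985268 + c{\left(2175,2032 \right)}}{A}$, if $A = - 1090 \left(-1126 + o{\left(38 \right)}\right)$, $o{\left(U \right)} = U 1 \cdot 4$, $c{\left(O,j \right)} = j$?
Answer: $\frac{149365}{53083} \approx 2.8138$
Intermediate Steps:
$o{\left(U \right)} = 4 U$ ($o{\left(U \right)} = U 4 = 4 U$)
$A = 1061660$ ($A = - 1090 \left(-1126 + 4 \cdot 38\right) = - 1090 \left(-1126 + 152\right) = \left(-1090\right) \left(-974\right) = 1061660$)
$\frac{2985268 + c{\left(2175,2032 \right)}}{A} = \frac{2985268 + 2032}{1061660} = 2987300 \cdot \frac{1}{1061660} = \frac{149365}{53083}$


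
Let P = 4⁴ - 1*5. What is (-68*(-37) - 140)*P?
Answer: 596376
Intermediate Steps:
P = 251 (P = 256 - 5 = 251)
(-68*(-37) - 140)*P = (-68*(-37) - 140)*251 = (2516 - 140)*251 = 2376*251 = 596376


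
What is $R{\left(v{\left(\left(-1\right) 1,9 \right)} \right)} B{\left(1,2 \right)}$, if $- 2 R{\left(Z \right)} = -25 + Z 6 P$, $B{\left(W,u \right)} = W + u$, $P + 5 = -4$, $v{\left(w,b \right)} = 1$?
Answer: $\frac{237}{2} \approx 118.5$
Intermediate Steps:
$P = -9$ ($P = -5 - 4 = -9$)
$R{\left(Z \right)} = \frac{25}{2} + 27 Z$ ($R{\left(Z \right)} = - \frac{-25 + Z 6 \left(-9\right)}{2} = - \frac{-25 + 6 Z \left(-9\right)}{2} = - \frac{-25 - 54 Z}{2} = \frac{25}{2} + 27 Z$)
$R{\left(v{\left(\left(-1\right) 1,9 \right)} \right)} B{\left(1,2 \right)} = \left(\frac{25}{2} + 27 \cdot 1\right) \left(1 + 2\right) = \left(\frac{25}{2} + 27\right) 3 = \frac{79}{2} \cdot 3 = \frac{237}{2}$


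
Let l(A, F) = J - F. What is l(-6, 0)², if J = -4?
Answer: 16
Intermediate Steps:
l(A, F) = -4 - F
l(-6, 0)² = (-4 - 1*0)² = (-4 + 0)² = (-4)² = 16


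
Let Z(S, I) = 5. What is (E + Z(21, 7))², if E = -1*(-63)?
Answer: 4624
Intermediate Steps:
E = 63
(E + Z(21, 7))² = (63 + 5)² = 68² = 4624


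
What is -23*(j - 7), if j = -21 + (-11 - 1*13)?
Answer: 1196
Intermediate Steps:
j = -45 (j = -21 + (-11 - 13) = -21 - 24 = -45)
-23*(j - 7) = -23*(-45 - 7) = -23*(-52) = 1196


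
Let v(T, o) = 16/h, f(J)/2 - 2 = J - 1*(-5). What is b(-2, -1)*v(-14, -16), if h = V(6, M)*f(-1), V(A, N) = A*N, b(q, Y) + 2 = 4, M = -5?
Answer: -4/45 ≈ -0.088889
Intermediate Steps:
b(q, Y) = 2 (b(q, Y) = -2 + 4 = 2)
f(J) = 14 + 2*J (f(J) = 4 + 2*(J - 1*(-5)) = 4 + 2*(J + 5) = 4 + 2*(5 + J) = 4 + (10 + 2*J) = 14 + 2*J)
h = -360 (h = (6*(-5))*(14 + 2*(-1)) = -30*(14 - 2) = -30*12 = -360)
v(T, o) = -2/45 (v(T, o) = 16/(-360) = 16*(-1/360) = -2/45)
b(-2, -1)*v(-14, -16) = 2*(-2/45) = -4/45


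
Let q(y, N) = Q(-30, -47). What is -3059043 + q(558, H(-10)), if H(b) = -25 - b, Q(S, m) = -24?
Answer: -3059067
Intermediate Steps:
q(y, N) = -24
-3059043 + q(558, H(-10)) = -3059043 - 24 = -3059067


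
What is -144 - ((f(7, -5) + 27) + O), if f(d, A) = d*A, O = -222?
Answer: 86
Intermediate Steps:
f(d, A) = A*d
-144 - ((f(7, -5) + 27) + O) = -144 - ((-5*7 + 27) - 222) = -144 - ((-35 + 27) - 222) = -144 - (-8 - 222) = -144 - 1*(-230) = -144 + 230 = 86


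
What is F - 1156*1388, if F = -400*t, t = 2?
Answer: -1605328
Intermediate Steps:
F = -800 (F = -400*2 = -800)
F - 1156*1388 = -800 - 1156*1388 = -800 - 1604528 = -1605328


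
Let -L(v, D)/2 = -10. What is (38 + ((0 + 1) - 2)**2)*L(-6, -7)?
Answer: 780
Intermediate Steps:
L(v, D) = 20 (L(v, D) = -2*(-10) = 20)
(38 + ((0 + 1) - 2)**2)*L(-6, -7) = (38 + ((0 + 1) - 2)**2)*20 = (38 + (1 - 2)**2)*20 = (38 + (-1)**2)*20 = (38 + 1)*20 = 39*20 = 780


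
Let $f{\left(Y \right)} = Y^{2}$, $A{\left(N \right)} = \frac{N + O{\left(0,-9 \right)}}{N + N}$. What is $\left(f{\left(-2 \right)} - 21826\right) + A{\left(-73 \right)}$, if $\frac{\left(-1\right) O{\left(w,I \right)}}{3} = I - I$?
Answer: $- \frac{43643}{2} \approx -21822.0$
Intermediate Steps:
$O{\left(w,I \right)} = 0$ ($O{\left(w,I \right)} = - 3 \left(I - I\right) = \left(-3\right) 0 = 0$)
$A{\left(N \right)} = \frac{1}{2}$ ($A{\left(N \right)} = \frac{N + 0}{N + N} = \frac{N}{2 N} = N \frac{1}{2 N} = \frac{1}{2}$)
$\left(f{\left(-2 \right)} - 21826\right) + A{\left(-73 \right)} = \left(\left(-2\right)^{2} - 21826\right) + \frac{1}{2} = \left(4 - 21826\right) + \frac{1}{2} = -21822 + \frac{1}{2} = - \frac{43643}{2}$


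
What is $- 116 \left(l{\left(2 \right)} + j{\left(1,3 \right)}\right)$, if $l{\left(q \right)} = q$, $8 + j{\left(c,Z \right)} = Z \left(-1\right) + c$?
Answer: $928$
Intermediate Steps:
$j{\left(c,Z \right)} = -8 + c - Z$ ($j{\left(c,Z \right)} = -8 + \left(Z \left(-1\right) + c\right) = -8 - \left(Z - c\right) = -8 + c - Z$)
$- 116 \left(l{\left(2 \right)} + j{\left(1,3 \right)}\right) = - 116 \left(2 - 10\right) = \left(-116\right) \left(-8\right) = 928$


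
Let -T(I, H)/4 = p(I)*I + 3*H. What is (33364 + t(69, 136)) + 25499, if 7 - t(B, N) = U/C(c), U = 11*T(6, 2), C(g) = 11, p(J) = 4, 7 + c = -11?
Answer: 58990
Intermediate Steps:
c = -18 (c = -7 - 11 = -18)
T(I, H) = -16*I - 12*H (T(I, H) = -4*(4*I + 3*H) = -4*(3*H + 4*I) = -16*I - 12*H)
U = -1320 (U = 11*(-16*6 - 12*2) = 11*(-96 - 24) = 11*(-120) = -1320)
t(B, N) = 127 (t(B, N) = 7 - (-1320)/11 = 7 - 1*(-120) = 7 + 120 = 127)
(33364 + t(69, 136)) + 25499 = (33364 + 127) + 25499 = 33491 + 25499 = 58990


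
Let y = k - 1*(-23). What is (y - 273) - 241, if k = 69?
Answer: -422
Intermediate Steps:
y = 92 (y = 69 - 1*(-23) = 69 + 23 = 92)
(y - 273) - 241 = (92 - 273) - 241 = -181 - 241 = -422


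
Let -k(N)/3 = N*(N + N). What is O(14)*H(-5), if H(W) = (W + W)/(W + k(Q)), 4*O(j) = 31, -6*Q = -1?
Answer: 15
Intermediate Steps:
Q = ⅙ (Q = -⅙*(-1) = ⅙ ≈ 0.16667)
O(j) = 31/4 (O(j) = (¼)*31 = 31/4)
k(N) = -6*N² (k(N) = -3*N*(N + N) = -3*N*2*N = -6*N²)
H(W) = 2*W/(-⅙ + W) (H(W) = (W + W)/(W - 6*(⅙)²) = (2*W)/(W - 6*1/36) = (2*W)/(W - ⅙) = (2*W)/(-⅙ + W) = 2*W/(-⅙ + W))
O(14)*H(-5) = 31*(12*(-5)/(-1 + 6*(-5)))/4 = 31*(12*(-5)/(-1 - 30))/4 = 31*(12*(-5)/(-31))/4 = 31*(12*(-5)*(-1/31))/4 = (31/4)*(60/31) = 15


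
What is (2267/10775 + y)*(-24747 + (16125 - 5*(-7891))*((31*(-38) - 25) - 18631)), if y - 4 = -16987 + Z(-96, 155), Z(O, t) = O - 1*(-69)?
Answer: 202048123490219561/10775 ≈ 1.8752e+13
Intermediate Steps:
Z(O, t) = 69 + O (Z(O, t) = O + 69 = 69 + O)
y = -17010 (y = 4 + (-16987 + (69 - 96)) = 4 + (-16987 - 27) = 4 - 17014 = -17010)
(2267/10775 + y)*(-24747 + (16125 - 5*(-7891))*((31*(-38) - 25) - 18631)) = (2267/10775 - 17010)*(-24747 + (16125 - 5*(-7891))*((31*(-38) - 25) - 18631)) = (2267*(1/10775) - 17010)*(-24747 + (16125 + 39455)*((-1178 - 25) - 18631)) = (2267/10775 - 17010)*(-24747 + 55580*(-1203 - 18631)) = -183280483*(-24747 + 55580*(-19834))/10775 = -183280483*(-24747 - 1102373720)/10775 = -183280483/10775*(-1102398467) = 202048123490219561/10775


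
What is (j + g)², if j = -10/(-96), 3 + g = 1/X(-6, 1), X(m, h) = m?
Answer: 2401/256 ≈ 9.3789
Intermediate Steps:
g = -19/6 (g = -3 + 1/(-6) = -3 - ⅙ = -19/6 ≈ -3.1667)
j = 5/48 (j = -10*(-1/96) = 5/48 ≈ 0.10417)
(j + g)² = (5/48 - 19/6)² = (-49/16)² = 2401/256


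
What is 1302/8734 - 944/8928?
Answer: 105605/2436786 ≈ 0.043338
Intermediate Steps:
1302/8734 - 944/8928 = 1302*(1/8734) - 944*1/8928 = 651/4367 - 59/558 = 105605/2436786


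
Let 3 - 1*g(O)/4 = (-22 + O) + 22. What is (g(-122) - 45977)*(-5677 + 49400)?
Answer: -1988390871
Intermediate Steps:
g(O) = 12 - 4*O (g(O) = 12 - 4*((-22 + O) + 22) = 12 - 4*O)
(g(-122) - 45977)*(-5677 + 49400) = ((12 - 4*(-122)) - 45977)*(-5677 + 49400) = ((12 + 488) - 45977)*43723 = (500 - 45977)*43723 = -45477*43723 = -1988390871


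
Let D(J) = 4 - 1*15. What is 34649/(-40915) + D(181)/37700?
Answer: -261343473/308499100 ≈ -0.84715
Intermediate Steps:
D(J) = -11 (D(J) = 4 - 15 = -11)
34649/(-40915) + D(181)/37700 = 34649/(-40915) - 11/37700 = 34649*(-1/40915) - 11*1/37700 = -34649/40915 - 11/37700 = -261343473/308499100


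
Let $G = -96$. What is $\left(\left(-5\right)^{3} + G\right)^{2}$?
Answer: $48841$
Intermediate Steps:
$\left(\left(-5\right)^{3} + G\right)^{2} = \left(\left(-5\right)^{3} - 96\right)^{2} = \left(-125 - 96\right)^{2} = \left(-221\right)^{2} = 48841$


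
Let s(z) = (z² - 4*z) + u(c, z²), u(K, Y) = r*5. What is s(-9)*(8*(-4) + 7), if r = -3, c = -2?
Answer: -2550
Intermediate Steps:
u(K, Y) = -15 (u(K, Y) = -3*5 = -15)
s(z) = -15 + z² - 4*z (s(z) = (z² - 4*z) - 15 = -15 + z² - 4*z)
s(-9)*(8*(-4) + 7) = (-15 + (-9)² - 4*(-9))*(8*(-4) + 7) = (-15 + 81 + 36)*(-32 + 7) = 102*(-25) = -2550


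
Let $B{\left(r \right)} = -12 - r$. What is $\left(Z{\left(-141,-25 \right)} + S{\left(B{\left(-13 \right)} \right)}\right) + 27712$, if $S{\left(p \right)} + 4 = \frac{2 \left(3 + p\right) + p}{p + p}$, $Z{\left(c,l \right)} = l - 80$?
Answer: $\frac{55215}{2} \approx 27608.0$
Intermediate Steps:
$Z{\left(c,l \right)} = -80 + l$ ($Z{\left(c,l \right)} = l - 80 = -80 + l$)
$S{\left(p \right)} = -4 + \frac{6 + 3 p}{2 p}$ ($S{\left(p \right)} = -4 + \frac{2 \left(3 + p\right) + p}{p + p} = -4 + \frac{\left(6 + 2 p\right) + p}{2 p} = -4 + \left(6 + 3 p\right) \frac{1}{2 p} = -4 + \frac{6 + 3 p}{2 p}$)
$\left(Z{\left(-141,-25 \right)} + S{\left(B{\left(-13 \right)} \right)}\right) + 27712 = \left(\left(-80 - 25\right) - \left(\frac{5}{2} - \frac{3}{-12 - -13}\right)\right) + 27712 = \left(-105 - \left(\frac{5}{2} - \frac{3}{-12 + 13}\right)\right) + 27712 = \left(-105 - \left(\frac{5}{2} - \frac{3}{1}\right)\right) + 27712 = \left(-105 + \left(- \frac{5}{2} + 3 \cdot 1\right)\right) + 27712 = \left(-105 + \left(- \frac{5}{2} + 3\right)\right) + 27712 = \left(-105 + \frac{1}{2}\right) + 27712 = - \frac{209}{2} + 27712 = \frac{55215}{2}$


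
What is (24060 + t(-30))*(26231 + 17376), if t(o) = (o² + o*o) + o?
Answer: 1126368810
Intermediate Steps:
t(o) = o + 2*o² (t(o) = (o² + o²) + o = 2*o² + o = o + 2*o²)
(24060 + t(-30))*(26231 + 17376) = (24060 - 30*(1 + 2*(-30)))*(26231 + 17376) = (24060 - 30*(1 - 60))*43607 = (24060 - 30*(-59))*43607 = (24060 + 1770)*43607 = 25830*43607 = 1126368810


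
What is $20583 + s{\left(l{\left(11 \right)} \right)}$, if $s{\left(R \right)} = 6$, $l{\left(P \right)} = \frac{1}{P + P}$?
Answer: $20589$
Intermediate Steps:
$l{\left(P \right)} = \frac{1}{2 P}$
$20583 + s{\left(l{\left(11 \right)} \right)} = 20583 + 6 = 20589$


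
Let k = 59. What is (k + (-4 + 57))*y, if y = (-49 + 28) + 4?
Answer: -1904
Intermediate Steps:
y = -17 (y = -21 + 4 = -17)
(k + (-4 + 57))*y = (59 + (-4 + 57))*(-17) = (59 + 53)*(-17) = 112*(-17) = -1904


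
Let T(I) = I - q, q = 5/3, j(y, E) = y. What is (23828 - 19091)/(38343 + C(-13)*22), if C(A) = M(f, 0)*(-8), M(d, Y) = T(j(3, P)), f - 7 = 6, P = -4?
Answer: 14211/114325 ≈ 0.12430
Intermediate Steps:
f = 13 (f = 7 + 6 = 13)
q = 5/3 (q = 5*(⅓) = 5/3 ≈ 1.6667)
T(I) = -5/3 + I (T(I) = I - 1*5/3 = I - 5/3 = -5/3 + I)
M(d, Y) = 4/3 (M(d, Y) = -5/3 + 3 = 4/3)
C(A) = -32/3 (C(A) = (4/3)*(-8) = -32/3)
(23828 - 19091)/(38343 + C(-13)*22) = (23828 - 19091)/(38343 - 32/3*22) = 4737/(38343 - 704/3) = 4737/(114325/3) = 4737*(3/114325) = 14211/114325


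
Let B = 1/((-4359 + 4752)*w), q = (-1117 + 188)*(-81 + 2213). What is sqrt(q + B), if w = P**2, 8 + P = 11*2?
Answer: I*sqrt(59957578738119)/5502 ≈ 1407.3*I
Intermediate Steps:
P = 14 (P = -8 + 11*2 = -8 + 22 = 14)
w = 196 (w = 14**2 = 196)
q = -1980628 (q = -929*2132 = -1980628)
B = 1/77028 (B = 1/((-4359 + 4752)*196) = (1/196)/393 = (1/393)*(1/196) = 1/77028 ≈ 1.2982e-5)
sqrt(q + B) = sqrt(-1980628 + 1/77028) = sqrt(-152563813583/77028) = I*sqrt(59957578738119)/5502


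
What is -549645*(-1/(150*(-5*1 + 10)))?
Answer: 36643/50 ≈ 732.86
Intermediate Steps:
-549645*(-1/(150*(-5*1 + 10))) = -549645*(-1/(150*(-5 + 10))) = -549645/((-150*5)) = -549645/(-750) = -549645*(-1/750) = 36643/50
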